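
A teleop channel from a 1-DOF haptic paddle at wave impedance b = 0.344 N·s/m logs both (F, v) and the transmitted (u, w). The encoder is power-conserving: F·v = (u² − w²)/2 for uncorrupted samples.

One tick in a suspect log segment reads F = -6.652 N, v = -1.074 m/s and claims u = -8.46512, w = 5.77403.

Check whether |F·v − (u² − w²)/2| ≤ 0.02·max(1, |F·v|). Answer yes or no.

no

F·v = (-6.652)×(-1.074) = 7.14425 W.
(u² − w²)/2 = (71.65826 − 33.33942)/2 = 19.15942 W.
|Δ| = 12.01517;  2% of max(1, |F·v|) = 0.14288.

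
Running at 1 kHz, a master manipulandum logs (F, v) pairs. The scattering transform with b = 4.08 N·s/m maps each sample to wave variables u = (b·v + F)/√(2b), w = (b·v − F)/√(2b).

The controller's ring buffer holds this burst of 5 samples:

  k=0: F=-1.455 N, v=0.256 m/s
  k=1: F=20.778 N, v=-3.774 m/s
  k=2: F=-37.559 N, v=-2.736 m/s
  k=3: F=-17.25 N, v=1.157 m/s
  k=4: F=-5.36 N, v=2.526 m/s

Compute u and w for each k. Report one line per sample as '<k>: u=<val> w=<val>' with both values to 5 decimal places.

0: u=-0.14371 w=0.87499
1: u=1.88340 w=-12.66411
2: u=-17.05607 w=9.24049
3: u=-4.38618 w=7.69123
4: u=1.73147 w=5.48422

k=0: b·v=4.08×0.256=1.04448; √(2b)=2.85657; u=(1.04448+(-1.455))/2.85657=-0.14371, w=(1.04448−(-1.455))/2.85657=0.87499
k=1: b·v=4.08×(-3.774)=-15.39792; √(2b)=2.85657; u=(-15.39792+20.778)/2.85657=1.88340, w=(-15.39792−20.778)/2.85657=-12.66411
k=2: b·v=4.08×(-2.736)=-11.16288; √(2b)=2.85657; u=(-11.16288+(-37.559))/2.85657=-17.05607, w=(-11.16288−(-37.559))/2.85657=9.24049
k=3: b·v=4.08×1.157=4.72056; √(2b)=2.85657; u=(4.72056+(-17.25))/2.85657=-4.38618, w=(4.72056−(-17.25))/2.85657=7.69123
k=4: b·v=4.08×2.526=10.30608; √(2b)=2.85657; u=(10.30608+(-5.36))/2.85657=1.73147, w=(10.30608−(-5.36))/2.85657=5.48422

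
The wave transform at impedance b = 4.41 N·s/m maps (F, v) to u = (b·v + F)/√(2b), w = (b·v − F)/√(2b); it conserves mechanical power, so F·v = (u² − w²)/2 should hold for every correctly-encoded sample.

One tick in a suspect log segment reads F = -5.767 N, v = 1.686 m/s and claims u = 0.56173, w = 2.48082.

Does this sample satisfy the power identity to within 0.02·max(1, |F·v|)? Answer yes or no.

F·v = (-5.767)×1.686 = -9.7232 W.
(u² − w²)/2 = (0.3155 − 6.1545)/2 = -2.9195 W.
|Δ| = 6.8037;  2% of max(1, |F·v|) = 0.1945.

no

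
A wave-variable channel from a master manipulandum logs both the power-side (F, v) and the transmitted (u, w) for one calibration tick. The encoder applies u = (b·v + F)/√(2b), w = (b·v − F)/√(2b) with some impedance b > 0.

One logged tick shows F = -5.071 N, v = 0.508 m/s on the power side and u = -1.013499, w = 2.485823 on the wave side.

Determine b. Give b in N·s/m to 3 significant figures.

b = 4.2 N·s/m

u + w = 1.472324;  u + w = √(2b)·v, so √(2b) = 1.472324/0.508 = 2.898276.
b = (√(2b))²/2 = 8.400001/2 = 4.200001.
(Check via u − w = 2F/√(2b): u − w = -3.499322, 2F/√(2b) = -3.499322.)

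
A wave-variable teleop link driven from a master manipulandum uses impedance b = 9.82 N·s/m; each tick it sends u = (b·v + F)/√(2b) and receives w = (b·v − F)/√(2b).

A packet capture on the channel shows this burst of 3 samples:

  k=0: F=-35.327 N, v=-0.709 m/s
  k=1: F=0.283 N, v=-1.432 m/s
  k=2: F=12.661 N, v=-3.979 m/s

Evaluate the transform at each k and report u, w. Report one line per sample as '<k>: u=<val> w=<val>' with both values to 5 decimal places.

0: u=-9.54247 w=6.40039
1: u=-3.10924 w=-3.23696
2: u=-5.95996 w=-11.67379

k=0: b·v=9.82×(-0.709)=-6.96238; √(2b)=4.43170; u=(-6.96238+(-35.327))/4.43170=-9.54247, w=(-6.96238−(-35.327))/4.43170=6.40039
k=1: b·v=9.82×(-1.432)=-14.06224; √(2b)=4.43170; u=(-14.06224+0.283)/4.43170=-3.10924, w=(-14.06224−0.283)/4.43170=-3.23696
k=2: b·v=9.82×(-3.979)=-39.07378; √(2b)=4.43170; u=(-39.07378+12.661)/4.43170=-5.95996, w=(-39.07378−12.661)/4.43170=-11.67379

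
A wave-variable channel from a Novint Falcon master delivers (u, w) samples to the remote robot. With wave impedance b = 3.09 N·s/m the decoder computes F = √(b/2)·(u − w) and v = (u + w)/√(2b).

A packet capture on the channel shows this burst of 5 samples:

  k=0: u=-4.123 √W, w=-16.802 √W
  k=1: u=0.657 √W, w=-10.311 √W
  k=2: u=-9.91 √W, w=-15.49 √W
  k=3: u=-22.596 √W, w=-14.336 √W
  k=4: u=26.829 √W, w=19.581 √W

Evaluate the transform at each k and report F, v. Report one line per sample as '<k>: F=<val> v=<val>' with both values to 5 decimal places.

0: F=15.75975 v=-8.41727
1: F=13.63301 v=-3.88341
2: F=6.93583 v=-10.21738
3: F=-10.26702 v=-14.85623
4: F=9.00912 v=18.66884

k=0: u−w=12.67900, u+w=-20.92500; √(b/2)=1.24298, √(2b)=2.48596; F=1.24298×12.679=15.75975, v=-20.92500/2.48596=-8.41727
k=1: u−w=10.96800, u+w=-9.65400; √(b/2)=1.24298, √(2b)=2.48596; F=1.24298×10.968=13.63301, v=-9.65400/2.48596=-3.88341
k=2: u−w=5.58000, u+w=-25.40000; √(b/2)=1.24298, √(2b)=2.48596; F=1.24298×5.58=6.93583, v=-25.40000/2.48596=-10.21738
k=3: u−w=-8.26000, u+w=-36.93200; √(b/2)=1.24298, √(2b)=2.48596; F=1.24298×(-8.26)=-10.26702, v=-36.93200/2.48596=-14.85623
k=4: u−w=7.24800, u+w=46.41000; √(b/2)=1.24298, √(2b)=2.48596; F=1.24298×7.248=9.00912, v=46.41000/2.48596=18.66884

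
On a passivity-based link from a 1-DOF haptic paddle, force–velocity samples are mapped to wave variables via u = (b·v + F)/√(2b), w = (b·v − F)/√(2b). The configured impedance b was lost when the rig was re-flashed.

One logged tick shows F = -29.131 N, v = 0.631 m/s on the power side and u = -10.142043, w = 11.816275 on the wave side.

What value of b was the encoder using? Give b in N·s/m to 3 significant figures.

u + w = 1.674232;  u + w = √(2b)·v, so √(2b) = 1.674232/0.631 = 2.653300.
b = (√(2b))²/2 = 7.039998/2 = 3.519999.
(Check via u − w = 2F/√(2b): u − w = -21.958318, 2F/√(2b) = -21.958320.)

b = 3.52 N·s/m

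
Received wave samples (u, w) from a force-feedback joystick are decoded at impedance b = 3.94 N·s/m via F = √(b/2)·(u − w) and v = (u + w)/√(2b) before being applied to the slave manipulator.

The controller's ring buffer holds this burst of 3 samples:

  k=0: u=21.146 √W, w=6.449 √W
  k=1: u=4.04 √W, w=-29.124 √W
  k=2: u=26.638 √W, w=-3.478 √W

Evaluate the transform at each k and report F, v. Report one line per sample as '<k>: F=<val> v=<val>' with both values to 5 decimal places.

0: F=20.62822 v=9.83031
1: F=46.54789 v=-8.93581
2: F=42.26982 v=8.25041

k=0: u−w=14.69700, u+w=27.59500; √(b/2)=1.40357, √(2b)=2.80713; F=1.40357×14.697=20.62822, v=27.59500/2.80713=9.83031
k=1: u−w=33.16400, u+w=-25.08400; √(b/2)=1.40357, √(2b)=2.80713; F=1.40357×33.164=46.54789, v=-25.08400/2.80713=-8.93581
k=2: u−w=30.11600, u+w=23.16000; √(b/2)=1.40357, √(2b)=2.80713; F=1.40357×30.116=42.26982, v=23.16000/2.80713=8.25041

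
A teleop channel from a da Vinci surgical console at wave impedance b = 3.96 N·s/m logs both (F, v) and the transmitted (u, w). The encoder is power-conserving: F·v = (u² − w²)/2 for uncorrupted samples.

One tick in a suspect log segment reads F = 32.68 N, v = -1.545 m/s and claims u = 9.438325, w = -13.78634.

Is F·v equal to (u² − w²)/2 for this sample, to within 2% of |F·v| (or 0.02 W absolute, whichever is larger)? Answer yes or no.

yes

F·v = 32.68×(-1.545) = -50.490600 W.
(u² − w²)/2 = (89.081979 − 190.063171)/2 = -50.490596 W.
|Δ| = 0.000004;  2% of max(1, |F·v|) = 1.009812.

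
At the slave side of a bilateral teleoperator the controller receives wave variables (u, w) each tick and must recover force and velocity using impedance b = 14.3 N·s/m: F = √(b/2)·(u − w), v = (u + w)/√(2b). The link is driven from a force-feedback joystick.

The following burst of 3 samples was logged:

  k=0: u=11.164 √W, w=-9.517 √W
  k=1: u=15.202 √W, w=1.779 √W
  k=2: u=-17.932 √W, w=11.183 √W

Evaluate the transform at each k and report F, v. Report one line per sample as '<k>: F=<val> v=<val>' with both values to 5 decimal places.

k=0: u−w=20.68100, u+w=1.64700; √(b/2)=2.67395, √(2b)=5.34790; F=2.67395×20.681=55.29993, v=1.64700/5.34790=0.30797
k=1: u−w=13.42300, u+w=16.98100; √(b/2)=2.67395, √(2b)=5.34790; F=2.67395×13.423=35.89241, v=16.98100/5.34790=3.17527
k=2: u−w=-29.11500, u+w=-6.74900; √(b/2)=2.67395, √(2b)=5.34790; F=2.67395×(-29.115)=-77.85201, v=-6.74900/5.34790=-1.26199

0: F=55.29993 v=0.30797
1: F=35.89241 v=3.17527
2: F=-77.85201 v=-1.26199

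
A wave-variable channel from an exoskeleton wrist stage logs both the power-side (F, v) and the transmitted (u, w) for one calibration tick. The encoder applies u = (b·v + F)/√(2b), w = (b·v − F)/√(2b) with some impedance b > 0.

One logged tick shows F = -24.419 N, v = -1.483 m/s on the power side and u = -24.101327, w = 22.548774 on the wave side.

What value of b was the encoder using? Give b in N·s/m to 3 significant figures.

u + w = -1.552553;  u + w = √(2b)·v, so √(2b) = -1.552553/(-1.483) = 1.046900.
b = (√(2b))²/2 = 1.096000/2 = 0.548000.
(Check via u − w = 2F/√(2b): u − w = -46.650101, 2F/√(2b) = -46.650101.)

b = 0.548 N·s/m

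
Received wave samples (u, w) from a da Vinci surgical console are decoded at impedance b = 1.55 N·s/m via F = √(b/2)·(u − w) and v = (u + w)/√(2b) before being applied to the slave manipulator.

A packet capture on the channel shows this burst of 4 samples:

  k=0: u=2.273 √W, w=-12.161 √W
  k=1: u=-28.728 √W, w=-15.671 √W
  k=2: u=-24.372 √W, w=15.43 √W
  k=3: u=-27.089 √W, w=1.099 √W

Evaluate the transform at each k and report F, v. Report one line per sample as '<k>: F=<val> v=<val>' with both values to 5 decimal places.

k=0: u−w=14.43400, u+w=-9.88800; √(b/2)=0.88034, √(2b)=1.76068; F=0.88034×14.434=12.70684, v=-9.88800/1.76068=-5.61601
k=1: u−w=-13.05700, u+w=-44.39900; √(b/2)=0.88034, √(2b)=1.76068; F=0.88034×(-13.057)=-11.49461, v=-44.39900/1.76068=-25.21694
k=2: u−w=-39.80200, u+w=-8.94200; √(b/2)=0.88034, √(2b)=1.76068; F=0.88034×(-39.802)=-35.03933, v=-8.94200/1.76068=-5.07871
k=3: u−w=-28.18800, u+w=-25.99000; √(b/2)=0.88034, √(2b)=1.76068; F=0.88034×(-28.188)=-24.81505, v=-25.99000/1.76068=-14.76133

0: F=12.70684 v=-5.61601
1: F=-11.49461 v=-25.21694
2: F=-35.03933 v=-5.07871
3: F=-24.81505 v=-14.76133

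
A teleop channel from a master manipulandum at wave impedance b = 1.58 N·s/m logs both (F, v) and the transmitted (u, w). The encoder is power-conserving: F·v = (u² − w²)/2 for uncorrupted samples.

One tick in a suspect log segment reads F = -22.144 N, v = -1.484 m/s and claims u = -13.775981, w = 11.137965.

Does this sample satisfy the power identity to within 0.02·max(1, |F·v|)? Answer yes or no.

yes

F·v = (-22.144)×(-1.484) = 32.861696 W.
(u² − w²)/2 = (189.777653 − 124.054264)/2 = 32.861694 W.
|Δ| = 0.000002;  2% of max(1, |F·v|) = 0.657234.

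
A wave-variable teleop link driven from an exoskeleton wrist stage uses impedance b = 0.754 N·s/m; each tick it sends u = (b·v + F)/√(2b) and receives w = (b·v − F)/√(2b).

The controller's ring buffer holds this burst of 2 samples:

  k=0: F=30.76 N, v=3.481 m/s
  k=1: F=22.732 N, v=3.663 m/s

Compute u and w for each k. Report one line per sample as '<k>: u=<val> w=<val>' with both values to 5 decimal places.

k=0: b·v=0.754×3.481=2.62467; √(2b)=1.22801; u=(2.62467+30.76)/1.22801=27.18607, w=(2.62467−30.76)/1.22801=-22.91138
k=1: b·v=0.754×3.663=2.76190; √(2b)=1.22801; u=(2.76190+22.732)/1.22801=20.76040, w=(2.76190−22.732)/1.22801=-16.26221

0: u=27.18607 w=-22.91138
1: u=20.76040 w=-16.26221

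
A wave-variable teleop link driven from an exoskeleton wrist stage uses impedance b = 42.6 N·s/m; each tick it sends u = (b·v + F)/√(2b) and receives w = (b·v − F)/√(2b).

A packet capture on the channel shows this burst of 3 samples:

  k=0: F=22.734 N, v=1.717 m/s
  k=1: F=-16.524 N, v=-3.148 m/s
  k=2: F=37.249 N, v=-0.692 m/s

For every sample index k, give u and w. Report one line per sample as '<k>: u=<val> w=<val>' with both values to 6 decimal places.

0: u=10.387238 w=5.461333
1: u=-16.318800 w=-12.738451
2: u=0.841763 w=-7.229190

k=0: b·v=42.6×1.717=73.144200; √(2b)=9.230385; u=(73.144200+22.734)/9.230385=10.387238, w=(73.144200−22.734)/9.230385=5.461333
k=1: b·v=42.6×(-3.148)=-134.104800; √(2b)=9.230385; u=(-134.104800+(-16.524))/9.230385=-16.318800, w=(-134.104800−(-16.524))/9.230385=-12.738451
k=2: b·v=42.6×(-0.692)=-29.479200; √(2b)=9.230385; u=(-29.479200+37.249)/9.230385=0.841763, w=(-29.479200−37.249)/9.230385=-7.229190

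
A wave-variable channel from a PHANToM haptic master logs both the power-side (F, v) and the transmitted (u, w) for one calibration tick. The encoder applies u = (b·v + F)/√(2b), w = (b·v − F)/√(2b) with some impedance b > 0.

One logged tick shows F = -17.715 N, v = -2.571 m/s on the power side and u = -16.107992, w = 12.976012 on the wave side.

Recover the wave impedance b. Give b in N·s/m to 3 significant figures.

u + w = -3.131980;  u + w = √(2b)·v, so √(2b) = -3.131980/(-2.571) = 1.218195.
b = (√(2b))²/2 = 1.484000/2 = 0.742000.
(Check via u − w = 2F/√(2b): u − w = -29.084004, 2F/√(2b) = -29.084008.)

b = 0.742 N·s/m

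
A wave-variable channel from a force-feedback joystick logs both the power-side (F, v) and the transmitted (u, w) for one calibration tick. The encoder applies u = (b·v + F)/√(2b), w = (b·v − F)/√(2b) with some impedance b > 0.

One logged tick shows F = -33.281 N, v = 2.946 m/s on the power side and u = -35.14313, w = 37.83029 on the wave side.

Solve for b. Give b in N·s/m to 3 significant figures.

b = 0.416 N·s/m

u + w = 2.6872;  u + w = √(2b)·v, so √(2b) = 2.6872/2.946 = 0.9121.
b = (√(2b))²/2 = 0.8320/2 = 0.4160.
(Check via u − w = 2F/√(2b): u − w = -72.9734, 2F/√(2b) = -72.9736.)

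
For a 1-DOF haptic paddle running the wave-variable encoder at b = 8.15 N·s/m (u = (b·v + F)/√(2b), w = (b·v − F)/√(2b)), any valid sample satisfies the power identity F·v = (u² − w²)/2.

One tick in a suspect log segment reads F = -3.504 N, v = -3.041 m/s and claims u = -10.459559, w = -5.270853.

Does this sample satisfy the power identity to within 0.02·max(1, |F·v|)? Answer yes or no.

F·v = (-3.504)×(-3.041) = 10.655664 W.
(u² − w²)/2 = (109.402374 − 27.781891)/2 = 40.810242 W.
|Δ| = 30.154578;  2% of max(1, |F·v|) = 0.213113.

no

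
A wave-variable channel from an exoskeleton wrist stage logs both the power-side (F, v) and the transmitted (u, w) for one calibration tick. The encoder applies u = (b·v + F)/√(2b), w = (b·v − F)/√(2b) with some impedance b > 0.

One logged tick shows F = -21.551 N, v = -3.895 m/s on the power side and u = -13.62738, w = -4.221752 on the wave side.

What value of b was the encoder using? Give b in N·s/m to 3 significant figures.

b = 10.5 N·s/m

u + w = -17.849132;  u + w = √(2b)·v, so √(2b) = -17.849132/(-3.895) = 4.582576.
b = (√(2b))²/2 = 20.999999/2 = 10.500000.
(Check via u − w = 2F/√(2b): u − w = -9.405628, 2F/√(2b) = -9.405628.)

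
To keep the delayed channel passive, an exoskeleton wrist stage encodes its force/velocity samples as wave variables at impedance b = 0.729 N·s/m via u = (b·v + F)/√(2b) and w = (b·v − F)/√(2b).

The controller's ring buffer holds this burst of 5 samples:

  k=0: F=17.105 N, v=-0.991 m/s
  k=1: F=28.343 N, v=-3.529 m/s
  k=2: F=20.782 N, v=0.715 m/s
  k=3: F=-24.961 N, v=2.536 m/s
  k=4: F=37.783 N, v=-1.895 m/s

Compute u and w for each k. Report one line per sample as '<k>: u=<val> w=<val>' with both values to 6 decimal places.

0: u=13.567600 w=-14.764209
1: u=21.342324 w=-25.603509
2: u=17.642771 w=-16.779425
3: u=-19.140954 w=22.203115
4: u=30.146789 w=-32.434957

k=0: b·v=0.729×(-0.991)=-0.722439; √(2b)=1.207477; u=(-0.722439+17.105)/1.207477=13.567600, w=(-0.722439−17.105)/1.207477=-14.764209
k=1: b·v=0.729×(-3.529)=-2.572641; √(2b)=1.207477; u=(-2.572641+28.343)/1.207477=21.342324, w=(-2.572641−28.343)/1.207477=-25.603509
k=2: b·v=0.729×0.715=0.521235; √(2b)=1.207477; u=(0.521235+20.782)/1.207477=17.642771, w=(0.521235−20.782)/1.207477=-16.779425
k=3: b·v=0.729×2.536=1.848744; √(2b)=1.207477; u=(1.848744+(-24.961))/1.207477=-19.140954, w=(1.848744−(-24.961))/1.207477=22.203115
k=4: b·v=0.729×(-1.895)=-1.381455; √(2b)=1.207477; u=(-1.381455+37.783)/1.207477=30.146789, w=(-1.381455−37.783)/1.207477=-32.434957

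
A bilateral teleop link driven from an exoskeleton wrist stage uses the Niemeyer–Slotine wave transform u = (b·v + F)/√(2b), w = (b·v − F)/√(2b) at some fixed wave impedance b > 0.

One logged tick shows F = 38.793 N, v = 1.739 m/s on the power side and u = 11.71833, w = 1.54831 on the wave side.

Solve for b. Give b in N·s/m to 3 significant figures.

u + w = 13.2666;  u + w = √(2b)·v, so √(2b) = 13.2666/1.739 = 7.6289.
b = (√(2b))²/2 = 58.2000/2 = 29.1000.
(Check via u − w = 2F/√(2b): u − w = 10.1700, 2F/√(2b) = 10.1700.)

b = 29.1 N·s/m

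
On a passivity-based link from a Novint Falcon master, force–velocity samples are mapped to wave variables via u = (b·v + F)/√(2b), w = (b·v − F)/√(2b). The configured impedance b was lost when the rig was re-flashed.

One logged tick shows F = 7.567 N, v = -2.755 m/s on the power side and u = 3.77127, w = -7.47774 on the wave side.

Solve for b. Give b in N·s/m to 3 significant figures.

b = 0.905 N·s/m

u + w = -3.7065;  u + w = √(2b)·v, so √(2b) = -3.7065/(-2.755) = 1.3454.
b = (√(2b))²/2 = 1.8100/2 = 0.9050.
(Check via u − w = 2F/√(2b): u − w = 11.2490, 2F/√(2b) = 11.2490.)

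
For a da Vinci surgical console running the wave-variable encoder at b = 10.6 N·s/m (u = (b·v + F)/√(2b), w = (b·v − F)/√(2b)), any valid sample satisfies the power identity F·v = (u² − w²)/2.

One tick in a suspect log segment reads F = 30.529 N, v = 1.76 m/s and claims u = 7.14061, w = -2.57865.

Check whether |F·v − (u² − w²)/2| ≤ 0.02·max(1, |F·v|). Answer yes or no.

F·v = 30.529×1.76 = 53.73104 W.
(u² − w²)/2 = (50.98831 − 6.64944)/2 = 22.16944 W.
|Δ| = 31.56160;  2% of max(1, |F·v|) = 1.07462.

no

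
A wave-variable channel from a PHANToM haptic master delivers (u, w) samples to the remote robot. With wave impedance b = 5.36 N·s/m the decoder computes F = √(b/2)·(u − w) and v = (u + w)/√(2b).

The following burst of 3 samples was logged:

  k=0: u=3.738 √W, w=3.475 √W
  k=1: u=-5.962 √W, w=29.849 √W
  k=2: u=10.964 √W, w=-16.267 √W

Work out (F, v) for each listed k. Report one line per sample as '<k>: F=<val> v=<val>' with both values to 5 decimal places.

0: F=0.43055 v=2.20302
1: F=-58.62513 v=7.29565
2: F=44.57907 v=-1.61966

k=0: u−w=0.26300, u+w=7.21300; √(b/2)=1.63707, √(2b)=3.27414; F=1.63707×0.263=0.43055, v=7.21300/3.27414=2.20302
k=1: u−w=-35.81100, u+w=23.88700; √(b/2)=1.63707, √(2b)=3.27414; F=1.63707×(-35.811)=-58.62513, v=23.88700/3.27414=7.29565
k=2: u−w=27.23100, u+w=-5.30300; √(b/2)=1.63707, √(2b)=3.27414; F=1.63707×27.231=44.57907, v=-5.30300/3.27414=-1.61966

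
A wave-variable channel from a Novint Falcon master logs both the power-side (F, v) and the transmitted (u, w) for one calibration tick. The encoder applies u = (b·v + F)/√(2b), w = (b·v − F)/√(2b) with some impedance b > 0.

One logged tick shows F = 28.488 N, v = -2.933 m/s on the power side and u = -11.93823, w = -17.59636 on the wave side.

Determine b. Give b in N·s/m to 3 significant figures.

b = 50.7 N·s/m

u + w = -29.5346;  u + w = √(2b)·v, so √(2b) = -29.5346/(-2.933) = 10.0698.
b = (√(2b))²/2 = 101.4000/2 = 50.7000.
(Check via u − w = 2F/√(2b): u − w = 5.6581, 2F/√(2b) = 5.6581.)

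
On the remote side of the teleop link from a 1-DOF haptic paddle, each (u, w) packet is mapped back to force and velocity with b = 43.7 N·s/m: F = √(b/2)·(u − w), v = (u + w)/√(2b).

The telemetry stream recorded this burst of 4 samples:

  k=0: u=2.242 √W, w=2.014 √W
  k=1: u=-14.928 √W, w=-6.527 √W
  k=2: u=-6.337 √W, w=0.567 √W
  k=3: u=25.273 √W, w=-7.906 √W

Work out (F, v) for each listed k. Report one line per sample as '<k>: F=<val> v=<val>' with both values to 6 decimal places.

0: F=1.065763 v=0.455246
1: F=-39.269621 v=-2.294948
2: F=-32.272046 v=-0.617192
3: F=155.091863 v=1.857672

k=0: u−w=0.228000, u+w=4.256000; √(b/2)=4.674398, √(2b)=9.348797; F=4.674398×0.228=1.065763, v=4.256000/9.348797=0.455246
k=1: u−w=-8.401000, u+w=-21.455000; √(b/2)=4.674398, √(2b)=9.348797; F=4.674398×(-8.401)=-39.269621, v=-21.455000/9.348797=-2.294948
k=2: u−w=-6.904000, u+w=-5.770000; √(b/2)=4.674398, √(2b)=9.348797; F=4.674398×(-6.904)=-32.272046, v=-5.770000/9.348797=-0.617192
k=3: u−w=33.179000, u+w=17.367000; √(b/2)=4.674398, √(2b)=9.348797; F=4.674398×33.179=155.091863, v=17.367000/9.348797=1.857672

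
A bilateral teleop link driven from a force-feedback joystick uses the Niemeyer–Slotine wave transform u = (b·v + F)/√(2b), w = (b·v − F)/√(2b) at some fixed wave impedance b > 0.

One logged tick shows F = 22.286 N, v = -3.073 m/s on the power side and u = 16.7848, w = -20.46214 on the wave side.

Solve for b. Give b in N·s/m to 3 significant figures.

u + w = -3.67734;  u + w = √(2b)·v, so √(2b) = -3.67734/(-3.073) = 1.19666.
b = (√(2b))²/2 = 1.43200/2 = 0.71600.
(Check via u − w = 2F/√(2b): u − w = 37.24694, 2F/√(2b) = 37.24697.)

b = 0.716 N·s/m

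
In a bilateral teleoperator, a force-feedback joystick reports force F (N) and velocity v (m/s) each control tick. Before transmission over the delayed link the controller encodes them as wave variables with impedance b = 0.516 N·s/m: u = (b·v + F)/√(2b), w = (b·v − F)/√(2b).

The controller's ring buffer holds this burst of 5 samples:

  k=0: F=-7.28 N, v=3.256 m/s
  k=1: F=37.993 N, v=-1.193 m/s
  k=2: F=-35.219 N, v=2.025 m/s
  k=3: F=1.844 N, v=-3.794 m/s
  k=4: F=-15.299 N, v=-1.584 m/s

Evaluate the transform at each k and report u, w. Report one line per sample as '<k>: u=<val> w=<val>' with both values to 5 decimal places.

0: u=-5.51240 w=8.82009
1: u=36.79335 w=-38.00529
2: u=-33.64010 w=35.69724
3: u=-0.11193 w=-3.74230
4: u=-15.86451 w=14.25537

k=0: b·v=0.516×3.256=1.68010; √(2b)=1.01587; u=(1.68010+(-7.28))/1.01587=-5.51240, w=(1.68010−(-7.28))/1.01587=8.82009
k=1: b·v=0.516×(-1.193)=-0.61559; √(2b)=1.01587; u=(-0.61559+37.993)/1.01587=36.79335, w=(-0.61559−37.993)/1.01587=-38.00529
k=2: b·v=0.516×2.025=1.04490; √(2b)=1.01587; u=(1.04490+(-35.219))/1.01587=-33.64010, w=(1.04490−(-35.219))/1.01587=35.69724
k=3: b·v=0.516×(-3.794)=-1.95770; √(2b)=1.01587; u=(-1.95770+1.844)/1.01587=-0.11193, w=(-1.95770−1.844)/1.01587=-3.74230
k=4: b·v=0.516×(-1.584)=-0.81734; √(2b)=1.01587; u=(-0.81734+(-15.299))/1.01587=-15.86451, w=(-0.81734−(-15.299))/1.01587=14.25537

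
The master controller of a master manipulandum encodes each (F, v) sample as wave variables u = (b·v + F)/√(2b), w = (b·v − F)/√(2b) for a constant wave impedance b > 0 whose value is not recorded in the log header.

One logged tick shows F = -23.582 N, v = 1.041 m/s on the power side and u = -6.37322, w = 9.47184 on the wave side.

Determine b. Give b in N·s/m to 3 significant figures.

u + w = 3.0986;  u + w = √(2b)·v, so √(2b) = 3.0986/1.041 = 2.9766.
b = (√(2b))²/2 = 8.8600/2 = 4.4300.
(Check via u − w = 2F/√(2b): u − w = -15.8451, 2F/√(2b) = -15.8450.)

b = 4.43 N·s/m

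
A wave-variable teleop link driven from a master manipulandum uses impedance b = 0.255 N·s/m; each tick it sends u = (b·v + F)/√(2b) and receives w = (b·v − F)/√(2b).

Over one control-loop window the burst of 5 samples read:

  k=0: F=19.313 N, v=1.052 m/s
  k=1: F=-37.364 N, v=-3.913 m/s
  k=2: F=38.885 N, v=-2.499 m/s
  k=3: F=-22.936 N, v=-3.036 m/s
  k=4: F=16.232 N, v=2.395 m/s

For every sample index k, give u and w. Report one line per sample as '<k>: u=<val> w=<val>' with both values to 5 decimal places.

0: u=27.41925 w=-26.66797
1: u=-53.71729 w=50.92284
2: u=53.55757 w=-55.34221
3: u=-33.20089 w=31.03276
4: u=23.58453 w=-21.87416

k=0: b·v=0.255×1.052=0.26826; √(2b)=0.71414; u=(0.26826+19.313)/0.71414=27.41925, w=(0.26826−19.313)/0.71414=-26.66797
k=1: b·v=0.255×(-3.913)=-0.99782; √(2b)=0.71414; u=(-0.99782+(-37.364))/0.71414=-53.71729, w=(-0.99782−(-37.364))/0.71414=50.92284
k=2: b·v=0.255×(-2.499)=-0.63725; √(2b)=0.71414; u=(-0.63725+38.885)/0.71414=53.55757, w=(-0.63725−38.885)/0.71414=-55.34221
k=3: b·v=0.255×(-3.036)=-0.77418; √(2b)=0.71414; u=(-0.77418+(-22.936))/0.71414=-33.20089, w=(-0.77418−(-22.936))/0.71414=31.03276
k=4: b·v=0.255×2.395=0.61072; √(2b)=0.71414; u=(0.61072+16.232)/0.71414=23.58453, w=(0.61072−16.232)/0.71414=-21.87416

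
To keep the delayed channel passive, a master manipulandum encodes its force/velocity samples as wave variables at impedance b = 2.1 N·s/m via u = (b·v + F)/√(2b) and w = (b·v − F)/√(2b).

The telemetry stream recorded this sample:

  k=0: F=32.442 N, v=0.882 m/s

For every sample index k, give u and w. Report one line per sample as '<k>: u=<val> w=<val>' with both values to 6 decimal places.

k=0: b·v=2.1×0.882=1.852200; √(2b)=2.049390; u=(1.852200+32.442)/2.049390=16.733856, w=(1.852200−32.442)/2.049390=-14.926294

0: u=16.733856 w=-14.926294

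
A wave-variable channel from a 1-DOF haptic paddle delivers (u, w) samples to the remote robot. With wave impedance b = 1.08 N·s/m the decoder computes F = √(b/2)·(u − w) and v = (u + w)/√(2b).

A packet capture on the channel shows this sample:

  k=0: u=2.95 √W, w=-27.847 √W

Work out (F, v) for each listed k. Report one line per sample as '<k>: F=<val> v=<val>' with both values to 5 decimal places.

k=0: u−w=30.79700, u+w=-24.89700; √(b/2)=0.73485, √(2b)=1.46969; F=0.73485×30.797=22.63108, v=-24.89700/1.46969=-16.94026

0: F=22.63108 v=-16.94026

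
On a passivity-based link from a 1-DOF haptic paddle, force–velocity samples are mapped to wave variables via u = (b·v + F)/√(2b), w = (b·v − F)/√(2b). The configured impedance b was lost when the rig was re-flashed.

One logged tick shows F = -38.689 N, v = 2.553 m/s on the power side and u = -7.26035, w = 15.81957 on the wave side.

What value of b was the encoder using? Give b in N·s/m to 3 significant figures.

b = 5.62 N·s/m

u + w = 8.5592;  u + w = √(2b)·v, so √(2b) = 8.5592/2.553 = 3.3526.
b = (√(2b))²/2 = 11.2400/2 = 5.6200.
(Check via u − w = 2F/√(2b): u − w = -23.0799, 2F/√(2b) = -23.0799.)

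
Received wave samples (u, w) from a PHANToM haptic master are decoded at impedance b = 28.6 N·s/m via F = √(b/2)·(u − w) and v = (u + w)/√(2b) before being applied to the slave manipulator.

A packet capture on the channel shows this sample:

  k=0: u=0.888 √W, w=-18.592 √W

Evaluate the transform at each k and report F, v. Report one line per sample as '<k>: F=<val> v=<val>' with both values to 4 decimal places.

k=0: u−w=19.4800, u+w=-17.7040; √(b/2)=3.7815, √(2b)=7.5631; F=3.7815×19.48=73.6643, v=-17.7040/7.5631=-2.3408

0: F=73.6643 v=-2.3408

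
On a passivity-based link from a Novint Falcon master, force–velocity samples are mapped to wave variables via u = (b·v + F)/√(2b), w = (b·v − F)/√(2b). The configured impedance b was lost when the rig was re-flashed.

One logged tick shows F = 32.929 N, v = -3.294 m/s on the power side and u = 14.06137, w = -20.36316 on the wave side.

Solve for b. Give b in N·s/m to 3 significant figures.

u + w = -6.3018;  u + w = √(2b)·v, so √(2b) = -6.3018/(-3.294) = 1.9131.
b = (√(2b))²/2 = 3.6600/2 = 1.8300.
(Check via u − w = 2F/√(2b): u − w = 34.4245, 2F/√(2b) = 34.4245.)

b = 1.83 N·s/m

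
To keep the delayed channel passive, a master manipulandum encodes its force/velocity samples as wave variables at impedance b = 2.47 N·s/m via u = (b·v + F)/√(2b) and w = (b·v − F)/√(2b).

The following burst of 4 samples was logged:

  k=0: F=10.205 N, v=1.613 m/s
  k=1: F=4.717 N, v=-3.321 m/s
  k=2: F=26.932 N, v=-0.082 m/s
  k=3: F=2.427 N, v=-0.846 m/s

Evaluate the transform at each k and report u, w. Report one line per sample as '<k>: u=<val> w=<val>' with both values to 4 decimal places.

0: u=6.3840 w=-2.7989
1: u=-1.5684 w=-5.8129
2: u=12.0262 w=-12.2084
3: u=0.1518 w=-2.0321

k=0: b·v=2.47×1.613=3.9841; √(2b)=2.2226; u=(3.9841+10.205)/2.2226=6.3840, w=(3.9841−10.205)/2.2226=-2.7989
k=1: b·v=2.47×(-3.321)=-8.2029; √(2b)=2.2226; u=(-8.2029+4.717)/2.2226=-1.5684, w=(-8.2029−4.717)/2.2226=-5.8129
k=2: b·v=2.47×(-0.082)=-0.2025; √(2b)=2.2226; u=(-0.2025+26.932)/2.2226=12.0262, w=(-0.2025−26.932)/2.2226=-12.2084
k=3: b·v=2.47×(-0.846)=-2.0896; √(2b)=2.2226; u=(-2.0896+2.427)/2.2226=0.1518, w=(-2.0896−2.427)/2.2226=-2.0321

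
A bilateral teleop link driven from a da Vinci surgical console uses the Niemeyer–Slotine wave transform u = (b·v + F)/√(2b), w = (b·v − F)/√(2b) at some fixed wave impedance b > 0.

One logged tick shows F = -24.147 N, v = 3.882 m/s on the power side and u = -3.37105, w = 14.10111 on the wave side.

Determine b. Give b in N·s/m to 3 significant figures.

u + w = 10.73006;  u + w = √(2b)·v, so √(2b) = 10.73006/3.882 = 2.76405.
b = (√(2b))²/2 = 7.64000/2 = 3.82000.
(Check via u − w = 2F/√(2b): u − w = -17.47216, 2F/√(2b) = -17.47216.)

b = 3.82 N·s/m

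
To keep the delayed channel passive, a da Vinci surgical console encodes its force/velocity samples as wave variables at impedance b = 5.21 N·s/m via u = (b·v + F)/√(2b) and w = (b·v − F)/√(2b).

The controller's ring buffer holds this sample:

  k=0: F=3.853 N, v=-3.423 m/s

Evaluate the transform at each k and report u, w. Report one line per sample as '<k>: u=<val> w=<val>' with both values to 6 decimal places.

0: u=-4.331109 w=-6.718344

k=0: b·v=5.21×(-3.423)=-17.833830; √(2b)=3.228002; u=(-17.833830+3.853)/3.228002=-4.331109, w=(-17.833830−3.853)/3.228002=-6.718344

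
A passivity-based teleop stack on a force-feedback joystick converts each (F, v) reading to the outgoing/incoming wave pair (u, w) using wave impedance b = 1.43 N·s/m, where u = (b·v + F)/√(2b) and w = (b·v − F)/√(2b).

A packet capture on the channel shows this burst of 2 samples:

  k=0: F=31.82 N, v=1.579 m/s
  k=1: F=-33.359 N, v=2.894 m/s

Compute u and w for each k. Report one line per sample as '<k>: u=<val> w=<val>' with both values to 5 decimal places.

0: u=20.15073 w=-17.48039
1: u=-17.27849 w=22.17269

k=0: b·v=1.43×1.579=2.25797; √(2b)=1.69115; u=(2.25797+31.82)/1.69115=20.15073, w=(2.25797−31.82)/1.69115=-17.48039
k=1: b·v=1.43×2.894=4.13842; √(2b)=1.69115; u=(4.13842+(-33.359))/1.69115=-17.27849, w=(4.13842−(-33.359))/1.69115=22.17269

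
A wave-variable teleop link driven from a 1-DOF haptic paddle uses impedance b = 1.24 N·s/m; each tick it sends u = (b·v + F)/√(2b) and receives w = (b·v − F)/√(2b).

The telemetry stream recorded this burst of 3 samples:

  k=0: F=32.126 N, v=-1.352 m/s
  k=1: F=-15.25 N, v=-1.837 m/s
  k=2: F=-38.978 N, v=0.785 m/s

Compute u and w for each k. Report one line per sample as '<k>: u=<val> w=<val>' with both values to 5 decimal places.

0: u=19.33546 w=-21.46460
1: u=-11.13021 w=8.23730
2: u=-24.13295 w=25.36916

k=0: b·v=1.24×(-1.352)=-1.67648; √(2b)=1.57480; u=(-1.67648+32.126)/1.57480=19.33546, w=(-1.67648−32.126)/1.57480=-21.46460
k=1: b·v=1.24×(-1.837)=-2.27788; √(2b)=1.57480; u=(-2.27788+(-15.25))/1.57480=-11.13021, w=(-2.27788−(-15.25))/1.57480=8.23730
k=2: b·v=1.24×0.785=0.97340; √(2b)=1.57480; u=(0.97340+(-38.978))/1.57480=-24.13295, w=(0.97340−(-38.978))/1.57480=25.36916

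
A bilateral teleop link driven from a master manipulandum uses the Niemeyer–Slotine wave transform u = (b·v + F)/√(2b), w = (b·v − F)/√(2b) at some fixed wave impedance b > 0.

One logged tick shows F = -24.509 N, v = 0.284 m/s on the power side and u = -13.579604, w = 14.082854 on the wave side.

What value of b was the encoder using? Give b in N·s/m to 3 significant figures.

u + w = 0.503250;  u + w = √(2b)·v, so √(2b) = 0.503250/0.284 = 1.772007.
b = (√(2b))²/2 = 3.140009/2 = 1.570004.
(Check via u − w = 2F/√(2b): u − w = -27.662458, 2F/√(2b) = -27.662418.)

b = 1.57 N·s/m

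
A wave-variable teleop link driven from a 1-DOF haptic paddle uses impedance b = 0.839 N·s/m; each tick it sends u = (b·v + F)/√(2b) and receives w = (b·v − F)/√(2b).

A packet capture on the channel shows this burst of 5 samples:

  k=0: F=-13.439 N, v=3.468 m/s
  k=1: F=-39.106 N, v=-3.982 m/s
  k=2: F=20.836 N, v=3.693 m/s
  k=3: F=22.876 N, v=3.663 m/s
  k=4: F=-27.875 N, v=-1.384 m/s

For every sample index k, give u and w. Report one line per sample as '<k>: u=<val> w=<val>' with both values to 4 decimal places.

0: u=-8.1284 w=12.6208
1: u=-32.7680 w=27.6098
2: u=18.4768 w=-13.6930
3: u=20.0322 w=-15.2873
4: u=-22.4152 w=20.6224

k=0: b·v=0.839×3.468=2.9097; √(2b)=1.2954; u=(2.9097+(-13.439))/1.2954=-8.1284, w=(2.9097−(-13.439))/1.2954=12.6208
k=1: b·v=0.839×(-3.982)=-3.3409; √(2b)=1.2954; u=(-3.3409+(-39.106))/1.2954=-32.7680, w=(-3.3409−(-39.106))/1.2954=27.6098
k=2: b·v=0.839×3.693=3.0984; √(2b)=1.2954; u=(3.0984+20.836)/1.2954=18.4768, w=(3.0984−20.836)/1.2954=-13.6930
k=3: b·v=0.839×3.663=3.0733; √(2b)=1.2954; u=(3.0733+22.876)/1.2954=20.0322, w=(3.0733−22.876)/1.2954=-15.2873
k=4: b·v=0.839×(-1.384)=-1.1612; √(2b)=1.2954; u=(-1.1612+(-27.875))/1.2954=-22.4152, w=(-1.1612−(-27.875))/1.2954=20.6224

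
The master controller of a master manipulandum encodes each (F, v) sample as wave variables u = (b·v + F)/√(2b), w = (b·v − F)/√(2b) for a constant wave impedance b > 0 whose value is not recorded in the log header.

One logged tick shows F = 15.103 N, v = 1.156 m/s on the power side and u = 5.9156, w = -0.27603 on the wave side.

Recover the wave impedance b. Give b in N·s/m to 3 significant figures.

b = 11.9 N·s/m

u + w = 5.63957;  u + w = √(2b)·v, so √(2b) = 5.63957/1.156 = 4.87852.
b = (√(2b))²/2 = 23.79996/2 = 11.89998.
(Check via u − w = 2F/√(2b): u − w = 6.19163, 2F/√(2b) = 6.19163.)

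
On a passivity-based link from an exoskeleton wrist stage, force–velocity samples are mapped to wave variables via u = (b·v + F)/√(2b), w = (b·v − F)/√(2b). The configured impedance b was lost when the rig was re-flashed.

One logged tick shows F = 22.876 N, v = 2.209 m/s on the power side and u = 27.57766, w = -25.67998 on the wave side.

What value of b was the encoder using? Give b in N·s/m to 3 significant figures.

u + w = 1.89768;  u + w = √(2b)·v, so √(2b) = 1.89768/2.209 = 0.85907.
b = (√(2b))²/2 = 0.73800/2 = 0.36900.
(Check via u − w = 2F/√(2b): u − w = 53.25764, 2F/√(2b) = 53.25775.)

b = 0.369 N·s/m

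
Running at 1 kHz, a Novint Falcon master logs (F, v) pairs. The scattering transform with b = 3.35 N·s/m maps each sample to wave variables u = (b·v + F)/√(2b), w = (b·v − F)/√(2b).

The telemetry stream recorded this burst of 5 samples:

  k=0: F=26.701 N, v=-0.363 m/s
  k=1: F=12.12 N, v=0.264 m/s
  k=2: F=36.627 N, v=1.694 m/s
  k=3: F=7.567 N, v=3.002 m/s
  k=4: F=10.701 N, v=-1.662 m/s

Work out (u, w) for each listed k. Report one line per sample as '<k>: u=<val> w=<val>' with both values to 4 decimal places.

0: u=9.8457 w=-10.7853
1: u=5.0240 w=-4.3407
2: u=16.3426 w=-11.9578
3: u=6.8086 w=0.9619
4: u=1.9832 w=-6.2851

k=0: b·v=3.35×(-0.363)=-1.2161; √(2b)=2.5884; u=(-1.2161+26.701)/2.5884=9.8457, w=(-1.2161−26.701)/2.5884=-10.7853
k=1: b·v=3.35×0.264=0.8844; √(2b)=2.5884; u=(0.8844+12.12)/2.5884=5.0240, w=(0.8844−12.12)/2.5884=-4.3407
k=2: b·v=3.35×1.694=5.6749; √(2b)=2.5884; u=(5.6749+36.627)/2.5884=16.3426, w=(5.6749−36.627)/2.5884=-11.9578
k=3: b·v=3.35×3.002=10.0567; √(2b)=2.5884; u=(10.0567+7.567)/2.5884=6.8086, w=(10.0567−7.567)/2.5884=0.9619
k=4: b·v=3.35×(-1.662)=-5.5677; √(2b)=2.5884; u=(-5.5677+10.701)/2.5884=1.9832, w=(-5.5677−10.701)/2.5884=-6.2851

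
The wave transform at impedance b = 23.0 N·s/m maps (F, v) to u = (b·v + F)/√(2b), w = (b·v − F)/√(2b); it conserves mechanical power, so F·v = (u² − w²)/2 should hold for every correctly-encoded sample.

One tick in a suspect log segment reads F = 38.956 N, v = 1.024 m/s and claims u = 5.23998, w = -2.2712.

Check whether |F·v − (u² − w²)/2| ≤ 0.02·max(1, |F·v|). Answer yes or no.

no

F·v = 38.956×1.024 = 39.8909 W.
(u² − w²)/2 = (27.4574 − 5.1583)/2 = 11.1495 W.
|Δ| = 28.7414;  2% of max(1, |F·v|) = 0.7978.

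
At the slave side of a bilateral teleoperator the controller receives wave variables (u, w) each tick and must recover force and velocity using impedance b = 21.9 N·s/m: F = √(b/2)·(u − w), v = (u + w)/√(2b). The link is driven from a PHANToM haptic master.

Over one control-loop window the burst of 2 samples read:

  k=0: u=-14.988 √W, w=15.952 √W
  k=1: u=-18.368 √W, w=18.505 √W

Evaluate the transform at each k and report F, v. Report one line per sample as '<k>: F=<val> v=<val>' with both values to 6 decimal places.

0: F=-102.382886 v=0.145660
1: F=-122.015649 v=0.020701

k=0: u−w=-30.940000, u+w=0.964000; √(b/2)=3.309078, √(2b)=6.618157; F=3.309078×(-30.94)=-102.382886, v=0.964000/6.618157=0.145660
k=1: u−w=-36.873000, u+w=0.137000; √(b/2)=3.309078, √(2b)=6.618157; F=3.309078×(-36.873)=-122.015649, v=0.137000/6.618157=0.020701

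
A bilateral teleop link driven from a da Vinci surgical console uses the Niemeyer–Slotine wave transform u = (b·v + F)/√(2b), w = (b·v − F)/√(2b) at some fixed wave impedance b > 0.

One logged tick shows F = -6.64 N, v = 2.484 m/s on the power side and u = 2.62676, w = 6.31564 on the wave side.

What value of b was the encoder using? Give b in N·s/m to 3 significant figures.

b = 6.48 N·s/m

u + w = 8.9424;  u + w = √(2b)·v, so √(2b) = 8.9424/2.484 = 3.6000.
b = (√(2b))²/2 = 12.9600/2 = 6.4800.
(Check via u − w = 2F/√(2b): u − w = -3.6889, 2F/√(2b) = -3.6889.)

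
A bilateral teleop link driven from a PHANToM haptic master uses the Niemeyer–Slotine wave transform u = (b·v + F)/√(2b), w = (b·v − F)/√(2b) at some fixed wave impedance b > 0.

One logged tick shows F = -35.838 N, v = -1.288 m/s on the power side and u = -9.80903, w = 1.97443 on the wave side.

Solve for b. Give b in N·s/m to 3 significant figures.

u + w = -7.83460;  u + w = √(2b)·v, so √(2b) = -7.83460/(-1.288) = 6.08276.
b = (√(2b))²/2 = 37.00002/2 = 18.50001.
(Check via u − w = 2F/√(2b): u − w = -11.78346, 2F/√(2b) = -11.78346.)

b = 18.5 N·s/m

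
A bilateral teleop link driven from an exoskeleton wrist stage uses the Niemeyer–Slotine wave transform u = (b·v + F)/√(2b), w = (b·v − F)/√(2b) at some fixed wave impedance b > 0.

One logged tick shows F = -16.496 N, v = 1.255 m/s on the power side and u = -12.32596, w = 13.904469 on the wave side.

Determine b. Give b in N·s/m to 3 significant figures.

b = 0.791 N·s/m

u + w = 1.578509;  u + w = √(2b)·v, so √(2b) = 1.578509/1.255 = 1.257776.
b = (√(2b))²/2 = 1.582001/2 = 0.791000.
(Check via u − w = 2F/√(2b): u − w = -26.230429, 2F/√(2b) = -26.230424.)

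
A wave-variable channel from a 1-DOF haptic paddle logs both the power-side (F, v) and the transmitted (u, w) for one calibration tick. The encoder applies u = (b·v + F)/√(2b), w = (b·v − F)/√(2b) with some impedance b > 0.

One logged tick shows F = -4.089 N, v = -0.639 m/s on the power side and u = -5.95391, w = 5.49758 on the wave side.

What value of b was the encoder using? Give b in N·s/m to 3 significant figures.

u + w = -0.4563;  u + w = √(2b)·v, so √(2b) = -0.4563/(-0.639) = 0.7141.
b = (√(2b))²/2 = 0.5100/2 = 0.2550.
(Check via u − w = 2F/√(2b): u − w = -11.4515, 2F/√(2b) = -11.4517.)

b = 0.255 N·s/m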